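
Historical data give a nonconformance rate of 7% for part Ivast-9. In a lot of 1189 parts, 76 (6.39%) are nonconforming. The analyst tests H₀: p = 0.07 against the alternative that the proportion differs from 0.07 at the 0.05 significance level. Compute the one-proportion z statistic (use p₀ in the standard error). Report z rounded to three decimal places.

z = -0.822

p̂ = 76/1189 = 0.06392.
Under H₀, SE = √(0.07·0.93/1189) = √(5.47519e-05) = 0.00740.
z = (0.06392 − 0.07)/0.00740 = -0.00608/0.00740 = -0.822.
Two-sided p-value ≈ 2·Φ(−0.822) = 0.4112, so at α = 0.05 we fail to reject H₀.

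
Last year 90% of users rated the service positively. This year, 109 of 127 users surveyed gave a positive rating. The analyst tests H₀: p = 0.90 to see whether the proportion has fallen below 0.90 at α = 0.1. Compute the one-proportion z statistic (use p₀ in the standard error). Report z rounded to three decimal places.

p̂ = 109/127 = 0.85827.
SE = √(p₀(1−p₀)/n) = √(0.09/127) = 0.02662.
z = (0.85827 − 0.9)/0.02662 = -0.04173/0.02662 = -1.568.
p-value = P(Z < -1.568) ≈ 0.0585, so at α = 0.1 we reject H₀.

z = -1.568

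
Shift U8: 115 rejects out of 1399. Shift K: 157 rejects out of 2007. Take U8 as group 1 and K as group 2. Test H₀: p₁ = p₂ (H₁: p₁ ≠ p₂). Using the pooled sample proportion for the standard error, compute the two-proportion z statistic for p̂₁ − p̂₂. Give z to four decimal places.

p̂₁ = 115/1399 = 0.082202, p̂₂ = 157/2007 = 0.078226.
Pooled p̂ = (115+157)/(1399+2007) = 272/3406 = 0.079859.
SE = √(p̂(1−p̂)(1/n₁+1/n₂)) = √(0.079859·0.920141·0.00121305) = √(8.9137e-05) = 0.009441.
z = (0.082202 − 0.078226)/0.009441 = 0.003976/0.009441 = 0.4211.
Two-sided p-value ≈ 2·Φ(−0.421) = 0.6737.

z = 0.4211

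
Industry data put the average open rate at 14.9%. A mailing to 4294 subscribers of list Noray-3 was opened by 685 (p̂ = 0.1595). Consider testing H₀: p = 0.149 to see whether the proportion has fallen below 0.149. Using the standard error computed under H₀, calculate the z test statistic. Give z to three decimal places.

p̂ = 685/4294 = 0.15952.
Standard error under H₀: √(0.149×0.851/4294) = 0.00543.
z = (0.15952 − 0.149)/0.00543 = 0.01052/0.00543 = 1.937.

z = 1.937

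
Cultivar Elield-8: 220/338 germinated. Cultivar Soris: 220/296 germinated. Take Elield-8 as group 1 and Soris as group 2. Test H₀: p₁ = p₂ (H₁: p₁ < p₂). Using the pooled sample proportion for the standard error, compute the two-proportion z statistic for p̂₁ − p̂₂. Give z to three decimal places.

p̂₁ = 220/338 = 0.65089, p̂₂ = 220/296 = 0.74324.
Pooled p̂ = (220+220)/(338+296) = 440/634 = 0.69401.
SE = √(p̂(1−p̂)(1/n₁+1/n₂)) = √(0.69401·0.30599·0.00633696) = √(0.00134573) = 0.03668.
z = (0.65089 − 0.74324)/0.03668 = -0.09235/0.03668 = -2.518.
p-value = P(Z < -2.518) ≈ 0.0059.

z = -2.518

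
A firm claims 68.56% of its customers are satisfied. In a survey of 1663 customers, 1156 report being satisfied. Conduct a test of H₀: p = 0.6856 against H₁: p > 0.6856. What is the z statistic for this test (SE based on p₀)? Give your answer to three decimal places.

p̂ = 1156/1663 = 0.69513.
Standard error under H₀: √(0.6856×0.3144/1663) = 0.01138.
z = (0.69513 − 0.6856)/0.01138 = 0.00953/0.01138 = 0.837.
p-value = P(Z > 0.837) ≈ 0.2013.

z = 0.837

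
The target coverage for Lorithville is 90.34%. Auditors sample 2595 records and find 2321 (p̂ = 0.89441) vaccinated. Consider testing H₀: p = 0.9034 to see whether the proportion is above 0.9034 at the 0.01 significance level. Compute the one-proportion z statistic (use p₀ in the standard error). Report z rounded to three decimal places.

z = -1.550

p̂ = 2321/2595 ≈ 0.89441.
Standard error under H₀: √(0.9034×0.0966/2595) = 0.00580.
z = (0.89441 − 0.9034)/0.00580 = -0.00899/0.00580 = -1.550.
p-value = P(Z > -1.550) ≈ 0.9394. With α = 0.01, fail to reject H₀.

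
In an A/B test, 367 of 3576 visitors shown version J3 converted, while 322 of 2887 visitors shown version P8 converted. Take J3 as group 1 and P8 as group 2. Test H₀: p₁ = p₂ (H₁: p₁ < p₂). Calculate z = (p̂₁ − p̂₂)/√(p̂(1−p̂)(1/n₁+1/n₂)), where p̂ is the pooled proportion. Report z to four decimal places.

p̂₁ = 367/3576 ≈ 0.1026286, p̂₂ = 322/2887 ≈ 0.1115345.
Pooled p̂ = (367+322)/(3576+2887) = 689/6463 = 0.1066068.
SE = √(0.0952418 × 0.000626022) = 0.0077216.
z = (0.1026286 − 0.1115345)/0.0077216 = -0.0089059/0.0077216 = -1.1534.

z = -1.1534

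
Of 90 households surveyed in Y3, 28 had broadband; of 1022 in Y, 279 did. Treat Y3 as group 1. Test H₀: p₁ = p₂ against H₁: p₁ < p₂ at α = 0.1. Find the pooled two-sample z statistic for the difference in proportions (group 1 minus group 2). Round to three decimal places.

p̂₁ = 28/90 ≈ 0.31111, p̂₂ = 279/1022 ≈ 0.27299.
Pooled p̂ = (28+279)/(90+1022) = 307/1112 = 0.27608.
SE = √(p̂(1−p̂)(1/n₁+1/n₂)) = √(0.27608·0.72392·0.0120896) = √(0.00241622) = 0.04916.
z = (0.31111 − 0.27299)/0.04916 = 0.03812/0.04916 = 0.775.
p-value = P(Z < 0.775) ≈ 0.7810, so at α = 0.1 we fail to reject H₀.

z = 0.775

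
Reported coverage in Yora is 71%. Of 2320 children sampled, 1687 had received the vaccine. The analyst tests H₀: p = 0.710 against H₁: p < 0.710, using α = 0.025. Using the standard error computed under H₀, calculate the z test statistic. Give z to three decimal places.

z = 1.821

p̂ = 1687/2320 ≈ 0.727155.
Standard error under H₀: √(0.71×0.29/2320) = 0.009421.
z = (0.727155 − 0.71)/0.009421 = 0.017155/0.009421 = 1.821.
p-value = P(Z < 1.821) ≈ 0.9657; since p > α = 0.025, fail to reject H₀.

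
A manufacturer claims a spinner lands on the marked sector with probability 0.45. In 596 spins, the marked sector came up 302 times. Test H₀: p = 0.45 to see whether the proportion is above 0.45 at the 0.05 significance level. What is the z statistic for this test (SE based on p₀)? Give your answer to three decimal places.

z = 2.783

p̂ = 302/596 = 0.50671.
SE = √(p₀(1−p₀)/n) = √(0.2475/596) = 0.02038.
z = (0.50671 − 0.45)/0.02038 = 0.05671/0.02038 = 2.783.
p-value = P(Z > 2.783) ≈ 0.0027; since p < α = 0.05, reject H₀.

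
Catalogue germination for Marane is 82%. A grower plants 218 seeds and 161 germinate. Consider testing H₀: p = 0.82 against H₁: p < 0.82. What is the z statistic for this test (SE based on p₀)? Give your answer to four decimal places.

z = -3.1309

p̂ = 161/218 ≈ 0.7385321.
SE = √(p₀(1−p₀)/n) = √(0.1476/218) = 0.0260205.
z = (0.7385321 − 0.82)/0.0260205 = -0.0814679/0.0260205 = -3.1309.
p-value = P(Z < -3.131) ≈ 0.0009.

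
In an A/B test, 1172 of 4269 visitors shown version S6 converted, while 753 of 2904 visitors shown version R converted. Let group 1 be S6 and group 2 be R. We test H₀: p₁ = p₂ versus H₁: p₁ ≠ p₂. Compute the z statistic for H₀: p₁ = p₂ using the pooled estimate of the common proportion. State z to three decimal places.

z = 1.430

p̂₁ = 1172/4269 ≈ 0.27454, p̂₂ = 753/2904 ≈ 0.25930.
Pooled p̂ = (1172+753)/(4269+2904) = 1925/7173 = 0.26837.
SE = √(0.196346 × 0.0005786) = 0.01066.
z = (0.27454 − 0.25930)/0.01066 = 0.01524/0.01066 = 1.430.
p-value = 2·P(Z > 1.430) ≈ 0.1528.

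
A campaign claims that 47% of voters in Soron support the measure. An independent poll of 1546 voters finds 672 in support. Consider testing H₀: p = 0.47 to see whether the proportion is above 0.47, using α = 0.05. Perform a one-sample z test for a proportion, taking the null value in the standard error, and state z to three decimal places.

p̂ = 672/1546 ≈ 0.434670.
Standard error under H₀: √(0.47×0.53/1546) = 0.012694.
z = (0.434670 − 0.47)/0.012694 = -0.035330/0.012694 = -2.783.
p-value = P(Z > -2.783) ≈ 0.9973; since p > α = 0.05, fail to reject H₀.

z = -2.783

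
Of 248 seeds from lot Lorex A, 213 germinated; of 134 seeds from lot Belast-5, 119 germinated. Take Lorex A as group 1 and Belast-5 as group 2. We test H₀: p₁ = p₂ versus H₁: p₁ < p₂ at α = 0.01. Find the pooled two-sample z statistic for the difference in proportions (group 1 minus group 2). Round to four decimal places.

z = -0.8072

p̂₁ = 213/248 = 0.858871, p̂₂ = 119/134 = 0.888060.
Pooled p̂ = (213+119)/(248+134) = 332/382 = 0.869110.
SE = √(0.113758 × 0.0114949) = 0.036161.
z = (0.858871 − 0.888060)/0.036161 = -0.029189/0.036161 = -0.8072.
p-value = P(Z < -0.807) ≈ 0.2098, so at α = 0.01 we fail to reject H₀.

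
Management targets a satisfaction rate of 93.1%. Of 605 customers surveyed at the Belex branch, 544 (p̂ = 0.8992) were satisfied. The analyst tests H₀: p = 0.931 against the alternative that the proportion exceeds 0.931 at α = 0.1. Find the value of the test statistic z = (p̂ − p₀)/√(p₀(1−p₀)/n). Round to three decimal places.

p̂ = 544/605 = 0.899174.
Standard error under H₀: √(0.931×0.069/605) = 0.010304.
z = (0.899174 − 0.931)/0.010304 = -0.031826/0.010304 = -3.089.
p-value = P(Z > -3.089) ≈ 0.9990; since p > α = 0.1, fail to reject H₀.

z = -3.089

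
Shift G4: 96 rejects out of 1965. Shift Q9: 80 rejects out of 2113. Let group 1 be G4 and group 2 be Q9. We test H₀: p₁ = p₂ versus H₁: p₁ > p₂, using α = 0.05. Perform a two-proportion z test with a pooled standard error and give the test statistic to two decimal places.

p̂₁ = 96/1965 ≈ 0.04885, p̂₂ = 80/2113 ≈ 0.03786.
Pooled p̂ = (96+80)/(1965+2113) = 176/4078 = 0.04316.
SE = √(0.0412958 × 0.000982167) = 0.00637.
z = (0.04885 − 0.03786)/0.00637 = 0.01099/0.00637 = 1.73.
p-value = P(Z > 1.726) ≈ 0.0421. With α = 0.05, reject H₀.

z = 1.73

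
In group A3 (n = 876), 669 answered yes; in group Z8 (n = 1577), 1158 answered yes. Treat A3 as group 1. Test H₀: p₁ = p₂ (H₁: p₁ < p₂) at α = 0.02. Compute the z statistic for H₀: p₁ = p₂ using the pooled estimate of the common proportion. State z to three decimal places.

p̂₁ = 669/876 ≈ 0.76370, p̂₂ = 1158/1577 ≈ 0.73431.
Pooled p̂ = (669+1158)/(876+1577) = 1827/2453 = 0.74480.
SE = √(0.190072 × 0.00177567) = 0.01837.
z = (0.76370 − 0.73431)/0.01837 = 0.02939/0.01837 = 1.600.
p-value = P(Z < 1.600) ≈ 0.9452; since p > α = 0.02, fail to reject H₀.

z = 1.600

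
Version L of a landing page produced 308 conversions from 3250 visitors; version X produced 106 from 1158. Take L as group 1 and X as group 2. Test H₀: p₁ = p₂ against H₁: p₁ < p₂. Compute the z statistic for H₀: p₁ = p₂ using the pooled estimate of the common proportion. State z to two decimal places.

z = 0.32

p̂₁ = 308/3250 ≈ 0.09477, p̂₂ = 106/1158 ≈ 0.09154.
Pooled p̂ = (308+106)/(3250+1158) = 414/4408 = 0.09392.
SE = √(0.0850992 × 0.00117125) = 0.00998.
z = (0.09477 − 0.09154)/0.00998 = 0.00323/0.00998 = 0.32.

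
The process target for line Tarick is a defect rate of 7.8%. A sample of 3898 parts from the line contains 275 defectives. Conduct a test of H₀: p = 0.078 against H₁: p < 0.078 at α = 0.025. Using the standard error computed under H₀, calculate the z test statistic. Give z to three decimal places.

z = -1.735

p̂ = 275/3898 = 0.070549.
SE = √(p₀(1−p₀)/n) = √(0.071916/3898) = 0.004295.
z = (0.070549 − 0.078)/0.004295 = -0.007451/0.004295 = -1.735.
p-value = P(Z < -1.735) ≈ 0.0414; since p > α = 0.025, fail to reject H₀.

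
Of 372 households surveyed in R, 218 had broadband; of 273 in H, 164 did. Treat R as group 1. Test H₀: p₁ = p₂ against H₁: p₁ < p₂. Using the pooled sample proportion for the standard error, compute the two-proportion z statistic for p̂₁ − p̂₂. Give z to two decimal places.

p̂₁ = 218/372 ≈ 0.5860, p̂₂ = 164/273 ≈ 0.6007.
Pooled p̂ = (218+164)/(372+273) = 382/645 = 0.5922.
SE = √(p̂(1−p̂)(1/n₁+1/n₂)) = √(0.5922·0.4078·0.00635118) = √(0.00153375) = 0.0392.
z = (0.5860 − 0.6007)/0.0392 = -0.0147/0.0392 = -0.38.
p-value = P(Z < -0.376) ≈ 0.3536.

z = -0.38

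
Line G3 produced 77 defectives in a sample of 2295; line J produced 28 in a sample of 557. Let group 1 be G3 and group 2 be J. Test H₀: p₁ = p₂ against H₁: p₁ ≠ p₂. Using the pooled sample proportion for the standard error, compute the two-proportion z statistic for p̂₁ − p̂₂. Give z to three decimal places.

z = -1.880

p̂₁ = 77/2295 ≈ 0.0335512, p̂₂ = 28/557 ≈ 0.0502693.
Pooled p̂ = (77+28)/(2295+557) = 105/2852 = 0.0368163.
SE = √(p̂(1−p̂)(1/n₁+1/n₂)) = √(0.0368163·0.9631837·0.00223106) = √(7.91153e-05) = 0.0088947.
z = (0.0335512 − 0.0502693)/0.0088947 = -0.0167181/0.0088947 = -1.880.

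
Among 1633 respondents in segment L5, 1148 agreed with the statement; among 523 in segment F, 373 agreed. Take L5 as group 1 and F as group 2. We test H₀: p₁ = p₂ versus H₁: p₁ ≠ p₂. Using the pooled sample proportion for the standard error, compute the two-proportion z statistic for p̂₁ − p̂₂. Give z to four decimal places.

p̂₁ = 1148/1633 ≈ 0.703001, p̂₂ = 373/523 ≈ 0.713193.
Pooled p̂ = (1148+373)/(1633+523) = 1521/2156 = 0.705473.
SE = √(0.207781 × 0.00252442) = 0.022903.
z = (0.703001 − 0.713193)/0.022903 = -0.010192/0.022903 = -0.4450.

z = -0.4450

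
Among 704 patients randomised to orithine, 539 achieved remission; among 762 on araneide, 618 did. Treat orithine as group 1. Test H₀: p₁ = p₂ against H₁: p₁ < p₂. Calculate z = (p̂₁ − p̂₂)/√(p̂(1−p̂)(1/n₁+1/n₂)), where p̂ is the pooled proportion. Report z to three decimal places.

z = -2.129

p̂₁ = 539/704 = 0.76562, p̂₂ = 618/762 = 0.81102.
Pooled p̂ = (539+618)/(704+762) = 1157/1466 = 0.78922.
SE = √(0.16635 × 0.00273279) = 0.02132.
z = (0.76562 − 0.81102)/0.02132 = -0.04540/0.02132 = -2.129.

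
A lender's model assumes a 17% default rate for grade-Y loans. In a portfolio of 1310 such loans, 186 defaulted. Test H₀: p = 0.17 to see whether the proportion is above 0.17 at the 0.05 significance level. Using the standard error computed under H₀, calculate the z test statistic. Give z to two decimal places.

z = -2.70

p̂ = 186/1310 = 0.14198.
SE = √(p₀(1−p₀)/n) = √(0.1411/1310) = 0.01038.
z = (0.14198 − 0.17)/0.01038 = -0.02802/0.01038 = -2.70.
p-value = P(Z > -2.699) ≈ 0.9965, so at α = 0.05 we fail to reject H₀.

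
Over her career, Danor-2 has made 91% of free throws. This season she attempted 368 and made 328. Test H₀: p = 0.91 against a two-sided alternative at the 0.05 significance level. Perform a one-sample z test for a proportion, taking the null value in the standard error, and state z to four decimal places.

z = -1.2532

p̂ = 328/368 = 0.8913043.
SE = √(p₀(1−p₀)/n) = √(0.0819/368) = 0.0149183.
z = (0.8913043 − 0.91)/0.0149183 = -0.0186957/0.0149183 = -1.2532.
p-value = 2·P(Z > 1.253) ≈ 0.2101, so at α = 0.05 we fail to reject H₀.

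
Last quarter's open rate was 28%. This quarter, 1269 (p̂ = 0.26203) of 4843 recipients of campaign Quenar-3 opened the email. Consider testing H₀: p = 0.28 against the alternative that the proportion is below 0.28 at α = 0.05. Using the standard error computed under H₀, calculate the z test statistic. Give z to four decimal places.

z = -2.7856

p̂ = 1269/4843 ≈ 0.2620277.
Under H₀, SE = √(0.28·0.72/4843) = √(4.16271e-05) = 0.0064519.
z = (0.2620277 − 0.28)/0.0064519 = -0.0179723/0.0064519 = -2.7856.
p-value = P(Z < -2.786) ≈ 0.0027; since p < α = 0.05, reject H₀.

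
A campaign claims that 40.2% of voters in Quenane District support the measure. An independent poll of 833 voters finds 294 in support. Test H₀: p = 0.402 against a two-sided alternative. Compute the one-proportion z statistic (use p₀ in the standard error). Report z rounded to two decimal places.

z = -2.89

p̂ = 294/833 = 0.3529.
Standard error under H₀: √(0.402×0.598/833) = 0.0170.
z = (0.3529 − 0.402)/0.0170 = -0.0491/0.0170 = -2.89.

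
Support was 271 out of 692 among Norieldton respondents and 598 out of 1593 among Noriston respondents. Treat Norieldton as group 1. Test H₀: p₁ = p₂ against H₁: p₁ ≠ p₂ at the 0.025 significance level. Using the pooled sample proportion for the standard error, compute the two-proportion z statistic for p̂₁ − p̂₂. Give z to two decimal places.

z = 0.73

p̂₁ = 271/692 = 0.3916, p̂₂ = 598/1593 = 0.3754.
Pooled p̂ = (271+598)/(692+1593) = 869/2285 = 0.3803.
SE = √(p̂(1−p̂)(1/n₁+1/n₂)) = √(0.3803·0.6197·0.00207283) = √(0.000488512) = 0.0221.
z = (0.3916 − 0.3754)/0.0221 = 0.0162/0.0221 = 0.73.
p-value = 2·P(Z > 0.734) ≈ 0.4629; since p > α = 0.025, fail to reject H₀.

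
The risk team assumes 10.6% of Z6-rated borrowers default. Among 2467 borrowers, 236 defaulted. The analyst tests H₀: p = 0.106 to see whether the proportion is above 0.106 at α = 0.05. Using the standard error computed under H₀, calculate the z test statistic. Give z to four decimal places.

p̂ = 236/2467 = 0.0956627.
Standard error under H₀: √(0.106×0.894/2467) = 0.0061978.
z = (0.0956627 − 0.106)/0.0061978 = -0.0103373/0.0061978 = -1.6679.
p-value = P(Z > -1.668) ≈ 0.9523. With α = 0.05, fail to reject H₀.

z = -1.6679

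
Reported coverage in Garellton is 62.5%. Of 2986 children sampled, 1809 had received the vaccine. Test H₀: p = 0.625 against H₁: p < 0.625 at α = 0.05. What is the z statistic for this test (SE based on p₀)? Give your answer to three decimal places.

z = -2.164

p̂ = 1809/2986 = 0.60583.
Under H₀, SE = √(0.625·0.375/2986) = √(7.84913e-05) = 0.00886.
z = (0.60583 − 0.625)/0.00886 = -0.01917/0.00886 = -2.164.
p-value = P(Z < -2.164) ≈ 0.0152. With α = 0.05, reject H₀.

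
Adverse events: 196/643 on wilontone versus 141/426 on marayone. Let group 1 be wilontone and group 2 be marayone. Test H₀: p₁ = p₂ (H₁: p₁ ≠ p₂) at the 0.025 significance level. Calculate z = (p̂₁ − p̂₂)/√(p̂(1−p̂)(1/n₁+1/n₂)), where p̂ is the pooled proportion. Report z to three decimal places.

z = -0.901

p̂₁ = 196/643 = 0.304821, p̂₂ = 141/426 = 0.330986.
Pooled p̂ = (196+141)/(643+426) = 337/1069 = 0.315248.
SE = √(0.215867 × 0.00390263) = 0.029025.
z = (0.304821 − 0.330986)/0.029025 = -0.026165/0.029025 = -0.901.
Two-sided p-value ≈ 2·Φ(−0.901) = 0.3673, so at α = 0.025 we fail to reject H₀.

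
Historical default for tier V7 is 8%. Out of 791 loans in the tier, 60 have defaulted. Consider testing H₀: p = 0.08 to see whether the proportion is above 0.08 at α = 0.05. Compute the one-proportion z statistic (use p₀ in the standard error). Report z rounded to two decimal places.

z = -0.43

p̂ = 60/791 ≈ 0.0759.
Standard error under H₀: √(0.08×0.92/791) = 0.0096.
z = (0.0759 − 0.08)/0.0096 = -0.0041/0.0096 = -0.43.
p-value = P(Z > -0.430) ≈ 0.6664. With α = 0.05, fail to reject H₀.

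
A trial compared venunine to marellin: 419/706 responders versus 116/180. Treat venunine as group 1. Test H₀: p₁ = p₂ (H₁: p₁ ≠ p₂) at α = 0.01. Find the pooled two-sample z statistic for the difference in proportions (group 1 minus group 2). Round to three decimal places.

z = -1.248

p̂₁ = 419/706 ≈ 0.59348, p̂₂ = 116/180 ≈ 0.64444.
Pooled p̂ = (419+116)/(706+180) = 535/886 = 0.60384.
SE = √(p̂(1−p̂)(1/n₁+1/n₂)) = √(0.60384·0.39616·0.00697199) = √(0.00166782) = 0.04084.
z = (0.59348 − 0.64444)/0.04084 = -0.05096/0.04084 = -1.248.
Two-sided p-value ≈ 2·Φ(−1.248) = 0.2121; since p > α = 0.01, fail to reject H₀.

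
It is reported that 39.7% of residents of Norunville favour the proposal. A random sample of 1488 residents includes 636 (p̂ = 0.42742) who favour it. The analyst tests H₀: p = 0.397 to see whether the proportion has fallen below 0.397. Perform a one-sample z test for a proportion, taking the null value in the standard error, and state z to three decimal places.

z = 2.398

p̂ = 636/1488 = 0.427419.
SE = √(p₀(1−p₀)/n) = √(0.23939/1488) = 0.012684.
z = (0.427419 − 0.397)/0.012684 = 0.030419/0.012684 = 2.398.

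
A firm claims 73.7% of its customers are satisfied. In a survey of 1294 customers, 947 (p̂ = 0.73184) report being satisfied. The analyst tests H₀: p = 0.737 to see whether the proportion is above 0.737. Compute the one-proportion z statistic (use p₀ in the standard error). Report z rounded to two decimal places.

p̂ = 947/1294 = 0.73184.
Under H₀, SE = √(0.737·0.263/1294) = √(0.000149792) = 0.01224.
z = (0.73184 − 0.737)/0.01224 = -0.00516/0.01224 = -0.42.

z = -0.42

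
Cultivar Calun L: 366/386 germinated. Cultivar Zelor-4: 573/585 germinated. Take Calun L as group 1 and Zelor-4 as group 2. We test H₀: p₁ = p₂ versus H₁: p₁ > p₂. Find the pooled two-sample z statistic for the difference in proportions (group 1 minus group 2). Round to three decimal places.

p̂₁ = 366/386 ≈ 0.948187, p̂₂ = 573/585 ≈ 0.979487.
Pooled p̂ = (366+573)/(386+585) = 939/971 = 0.967044.
SE = √(p̂(1−p̂)(1/n₁+1/n₂)) = √(0.967044·0.032956·0.00430008) = √(0.000137042) = 0.011706.
z = (0.948187 − 0.979487)/0.011706 = -0.031300/0.011706 = -2.674.
p-value = P(Z > -2.674) ≈ 0.9962.

z = -2.674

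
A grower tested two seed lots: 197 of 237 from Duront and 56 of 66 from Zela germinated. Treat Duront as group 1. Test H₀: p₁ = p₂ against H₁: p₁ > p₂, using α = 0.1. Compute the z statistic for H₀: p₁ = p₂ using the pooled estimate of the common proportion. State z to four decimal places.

p̂₁ = 197/237 = 0.831224, p̂₂ = 56/66 = 0.848485.
Pooled p̂ = (197+56)/(237+66) = 253/303 = 0.834983.
SE = √(p̂(1−p̂)(1/n₁+1/n₂)) = √(0.834983·0.165017·0.0193709) = √(0.00266904) = 0.051663.
z = (0.831224 − 0.848485)/0.051663 = -0.017261/0.051663 = -0.3341.
p-value = P(Z > -0.334) ≈ 0.6309. With α = 0.1, fail to reject H₀.

z = -0.3341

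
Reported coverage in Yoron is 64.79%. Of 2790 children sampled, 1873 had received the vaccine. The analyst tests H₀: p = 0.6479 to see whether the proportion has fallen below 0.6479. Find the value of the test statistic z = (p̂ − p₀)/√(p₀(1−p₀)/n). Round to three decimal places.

p̂ = 1873/2790 ≈ 0.671326.
Standard error under H₀: √(0.6479×0.3521/2790) = 0.009042.
z = (0.671326 − 0.6479)/0.009042 = 0.023426/0.009042 = 2.591.
p-value = P(Z < 2.591) ≈ 0.9952.

z = 2.591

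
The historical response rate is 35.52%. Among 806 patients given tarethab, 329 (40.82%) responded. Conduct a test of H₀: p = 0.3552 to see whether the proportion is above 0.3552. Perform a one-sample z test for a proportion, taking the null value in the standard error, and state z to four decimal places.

z = 3.1434

p̂ = 329/806 = 0.408189.
SE = √(p₀(1−p₀)/n) = √(0.22903/806) = 0.016857.
z = (0.408189 − 0.3552)/0.016857 = 0.052989/0.016857 = 3.1434.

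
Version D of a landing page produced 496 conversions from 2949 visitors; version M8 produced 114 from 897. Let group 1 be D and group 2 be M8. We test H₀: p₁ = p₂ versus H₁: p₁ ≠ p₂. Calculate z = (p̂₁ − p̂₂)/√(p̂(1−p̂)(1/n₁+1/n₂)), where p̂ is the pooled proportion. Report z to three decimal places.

p̂₁ = 496/2949 = 0.168193, p̂₂ = 114/897 = 0.127090.
Pooled p̂ = (496+114)/(2949+897) = 610/3846 = 0.158606.
SE = √(p̂(1−p̂)(1/n₁+1/n₂)) = √(0.158606·0.841394·0.00145393) = √(0.000194027) = 0.013929.
z = (0.168193 − 0.127090)/0.013929 = 0.041103/0.013929 = 2.951.
p-value = 2·P(Z > 2.951) ≈ 0.0032.

z = 2.951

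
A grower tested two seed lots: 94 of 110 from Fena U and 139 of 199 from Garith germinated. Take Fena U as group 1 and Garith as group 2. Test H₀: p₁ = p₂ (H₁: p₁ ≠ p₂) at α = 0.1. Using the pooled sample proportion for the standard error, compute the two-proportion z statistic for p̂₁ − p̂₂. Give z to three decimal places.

z = 3.050

p̂₁ = 94/110 = 0.85455, p̂₂ = 139/199 = 0.69849.
Pooled p̂ = (94+139)/(110+199) = 233/309 = 0.75405.
SE = √(p̂(1−p̂)(1/n₁+1/n₂)) = √(0.75405·0.24595·0.014116) = √(0.00261797) = 0.05117.
z = (0.85455 − 0.69849)/0.05117 = 0.15606/0.05117 = 3.050.
Two-sided p-value ≈ 2·Φ(−3.050) = 0.0023; since p < α = 0.1, reject H₀.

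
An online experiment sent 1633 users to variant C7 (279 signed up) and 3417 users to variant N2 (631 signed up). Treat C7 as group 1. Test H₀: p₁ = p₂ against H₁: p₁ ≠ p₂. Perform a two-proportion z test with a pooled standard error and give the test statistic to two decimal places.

p̂₁ = 279/1633 ≈ 0.1709, p̂₂ = 631/3417 ≈ 0.1847.
Pooled p̂ = (279+631)/(1633+3417) = 910/5050 = 0.1802.
SE = √(0.147727 × 0.000905024) = 0.0116.
z = (0.1709 − 0.1847)/0.0116 = -0.0138/0.0116 = -1.19.
Two-sided p-value ≈ 2·Φ(−1.195) = 0.2322.

z = -1.19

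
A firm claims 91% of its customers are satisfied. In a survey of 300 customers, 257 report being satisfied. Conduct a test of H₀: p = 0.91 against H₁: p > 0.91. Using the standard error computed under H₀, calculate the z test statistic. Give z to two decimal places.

z = -3.23

p̂ = 257/300 ≈ 0.8567.
Standard error under H₀: √(0.91×0.09/300) = 0.0165.
z = (0.8567 − 0.91)/0.0165 = -0.0533/0.0165 = -3.23.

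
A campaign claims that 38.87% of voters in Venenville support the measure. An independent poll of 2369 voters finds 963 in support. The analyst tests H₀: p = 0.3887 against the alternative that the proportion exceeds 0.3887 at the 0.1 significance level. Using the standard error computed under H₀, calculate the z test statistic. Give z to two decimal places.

p̂ = 963/2369 = 0.4065.
Under H₀, SE = √(0.3887·0.6113/2369) = √(0.000100301) = 0.0100.
z = (0.4065 − 0.3887)/0.0100 = 0.0178/0.0100 = 1.78.
p-value = P(Z > 1.777) ≈ 0.0378. With α = 0.1, reject H₀.

z = 1.78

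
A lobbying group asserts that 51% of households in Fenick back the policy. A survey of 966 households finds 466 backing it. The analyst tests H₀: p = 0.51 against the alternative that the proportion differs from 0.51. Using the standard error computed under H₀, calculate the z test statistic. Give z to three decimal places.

p̂ = 466/966 ≈ 0.48240.
Under H₀, SE = √(0.51·0.49/966) = √(0.000258696) = 0.01608.
z = (0.48240 − 0.51)/0.01608 = -0.02760/0.01608 = -1.716.
Two-sided p-value ≈ 2·Φ(−1.716) = 0.0862.

z = -1.716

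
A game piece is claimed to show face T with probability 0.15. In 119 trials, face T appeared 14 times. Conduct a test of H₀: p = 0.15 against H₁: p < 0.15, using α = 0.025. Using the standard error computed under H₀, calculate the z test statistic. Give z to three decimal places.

z = -0.988

p̂ = 14/119 = 0.11765.
Standard error under H₀: √(0.15×0.85/119) = 0.03273.
z = (0.11765 − 0.15)/0.03273 = -0.03235/0.03273 = -0.988.
p-value = P(Z < -0.988) ≈ 0.1615, so at α = 0.025 we fail to reject H₀.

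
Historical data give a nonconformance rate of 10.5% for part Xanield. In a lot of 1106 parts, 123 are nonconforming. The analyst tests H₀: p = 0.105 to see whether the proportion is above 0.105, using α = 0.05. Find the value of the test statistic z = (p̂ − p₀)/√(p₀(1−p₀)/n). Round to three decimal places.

z = 0.674

p̂ = 123/1106 = 0.11121.
Standard error under H₀: √(0.105×0.895/1106) = 0.00922.
z = (0.11121 − 0.105)/0.00922 = 0.00621/0.00922 = 0.674.
p-value = P(Z > 0.674) ≈ 0.2502, so at α = 0.05 we fail to reject H₀.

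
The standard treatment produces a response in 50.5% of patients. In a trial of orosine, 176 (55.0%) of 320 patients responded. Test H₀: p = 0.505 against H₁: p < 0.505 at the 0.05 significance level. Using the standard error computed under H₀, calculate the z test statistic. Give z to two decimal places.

z = 1.61

p̂ = 176/320 ≈ 0.5500.
Under H₀, SE = √(0.505·0.495/320) = √(0.000781172) = 0.0279.
z = (0.5500 − 0.505)/0.0279 = 0.0450/0.0279 = 1.61.
p-value = P(Z < 1.610) ≈ 0.9463, so at α = 0.05 we fail to reject H₀.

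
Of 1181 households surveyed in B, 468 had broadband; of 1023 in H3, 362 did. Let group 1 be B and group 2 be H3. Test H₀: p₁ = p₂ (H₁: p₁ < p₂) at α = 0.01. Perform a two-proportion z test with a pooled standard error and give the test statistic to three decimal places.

z = 2.049

p̂₁ = 468/1181 ≈ 0.396274, p̂₂ = 362/1023 ≈ 0.353861.
Pooled p̂ = (468+362)/(1181+1023) = 830/2204 = 0.376588.
SE = √(p̂(1−p̂)(1/n₁+1/n₂)) = √(0.376588·0.623412·0.00182426) = √(0.00042828) = 0.020695.
z = (0.396274 − 0.353861)/0.020695 = 0.042413/0.020695 = 2.049.
p-value = P(Z < 2.049) ≈ 0.9798. With α = 0.01, fail to reject H₀.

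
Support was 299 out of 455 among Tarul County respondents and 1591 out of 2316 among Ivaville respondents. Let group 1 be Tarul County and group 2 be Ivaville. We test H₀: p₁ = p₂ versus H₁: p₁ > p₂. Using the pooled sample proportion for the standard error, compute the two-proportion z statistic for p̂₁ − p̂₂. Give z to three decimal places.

p̂₁ = 299/455 = 0.65714, p̂₂ = 1591/2316 = 0.68696.
Pooled p̂ = (299+1591)/(455+2316) = 1890/2771 = 0.68206.
SE = √(0.216853 × 0.00262958) = 0.02388.
z = (0.65714 − 0.68696)/0.02388 = -0.02982/0.02388 = -1.249.

z = -1.249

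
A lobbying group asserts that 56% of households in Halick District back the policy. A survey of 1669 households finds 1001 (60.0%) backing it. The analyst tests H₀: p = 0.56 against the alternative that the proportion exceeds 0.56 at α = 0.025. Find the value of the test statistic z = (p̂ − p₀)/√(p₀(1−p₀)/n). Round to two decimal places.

p̂ = 1001/1669 ≈ 0.59976.
SE = √(p₀(1−p₀)/n) = √(0.2464/1669) = 0.01215.
z = (0.59976 − 0.56)/0.01215 = 0.03976/0.01215 = 3.27.
p-value = P(Z > 3.272) ≈ 0.0005; since p < α = 0.025, reject H₀.

z = 3.27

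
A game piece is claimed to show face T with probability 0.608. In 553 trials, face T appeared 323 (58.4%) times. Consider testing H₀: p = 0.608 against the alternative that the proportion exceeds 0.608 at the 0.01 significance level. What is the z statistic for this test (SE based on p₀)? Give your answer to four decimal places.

z = -1.1519

p̂ = 323/553 = 0.584087.
Standard error under H₀: √(0.608×0.392/553) = 0.020760.
z = (0.584087 − 0.608)/0.020760 = -0.023913/0.020760 = -1.1519.
p-value = P(Z > -1.152) ≈ 0.8753; since p > α = 0.01, fail to reject H₀.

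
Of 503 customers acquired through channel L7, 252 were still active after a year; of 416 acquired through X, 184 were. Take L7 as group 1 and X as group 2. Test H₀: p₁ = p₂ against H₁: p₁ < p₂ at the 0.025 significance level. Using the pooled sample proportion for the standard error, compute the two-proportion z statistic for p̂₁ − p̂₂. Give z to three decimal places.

z = 1.773

p̂₁ = 252/503 = 0.50099, p̂₂ = 184/416 = 0.44231.
Pooled p̂ = (252+184)/(503+416) = 436/919 = 0.47443.
SE = √(0.249346 × 0.00439192) = 0.03309.
z = (0.50099 − 0.44231)/0.03309 = 0.05868/0.03309 = 1.773.
p-value = P(Z < 1.773) ≈ 0.9619; since p > α = 0.025, fail to reject H₀.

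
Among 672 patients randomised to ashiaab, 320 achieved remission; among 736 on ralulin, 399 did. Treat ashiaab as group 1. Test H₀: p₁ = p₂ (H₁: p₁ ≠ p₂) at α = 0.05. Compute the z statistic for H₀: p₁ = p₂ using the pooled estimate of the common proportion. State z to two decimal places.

p̂₁ = 320/672 ≈ 0.4762, p̂₂ = 399/736 ≈ 0.5421.
Pooled p̂ = (320+399)/(672+736) = 719/1408 = 0.5107.
SE = √(0.249887 × 0.00284679) = 0.0267.
z = (0.4762 − 0.5421)/0.0267 = -0.0659/0.0267 = -2.47.
Two-sided p-value ≈ 2·Φ(−2.472) = 0.0134, so at α = 0.05 we reject H₀.

z = -2.47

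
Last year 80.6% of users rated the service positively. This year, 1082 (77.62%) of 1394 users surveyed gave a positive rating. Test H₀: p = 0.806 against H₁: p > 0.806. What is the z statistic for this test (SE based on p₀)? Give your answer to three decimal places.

z = -2.815

p̂ = 1082/1394 ≈ 0.776184.
SE = √(p₀(1−p₀)/n) = √(0.15636/1394) = 0.010591.
z = (0.776184 − 0.806)/0.010591 = -0.029816/0.010591 = -2.815.
p-value = P(Z > -2.815) ≈ 0.9976.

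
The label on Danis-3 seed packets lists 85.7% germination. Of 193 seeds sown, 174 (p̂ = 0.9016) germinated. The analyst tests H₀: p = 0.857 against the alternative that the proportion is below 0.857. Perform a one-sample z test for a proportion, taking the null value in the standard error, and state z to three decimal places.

z = 1.768

p̂ = 174/193 = 0.90155.
SE = √(p₀(1−p₀)/n) = √(0.12255/193) = 0.02520.
z = (0.90155 − 0.857)/0.02520 = 0.04455/0.02520 = 1.768.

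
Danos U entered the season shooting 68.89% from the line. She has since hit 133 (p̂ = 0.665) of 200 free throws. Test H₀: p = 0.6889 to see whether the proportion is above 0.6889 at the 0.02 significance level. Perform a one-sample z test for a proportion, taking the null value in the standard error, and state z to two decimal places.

p̂ = 133/200 = 0.6650.
Standard error under H₀: √(0.6889×0.3111/200) = 0.0327.
z = (0.6650 − 0.6889)/0.0327 = -0.0239/0.0327 = -0.73.
p-value = P(Z > -0.730) ≈ 0.7673, so at α = 0.02 we fail to reject H₀.

z = -0.73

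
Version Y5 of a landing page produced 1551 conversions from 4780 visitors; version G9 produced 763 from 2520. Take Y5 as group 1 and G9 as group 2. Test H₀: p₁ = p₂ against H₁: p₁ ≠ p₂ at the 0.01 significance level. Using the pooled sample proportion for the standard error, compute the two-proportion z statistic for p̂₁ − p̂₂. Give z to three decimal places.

p̂₁ = 1551/4780 ≈ 0.324477, p̂₂ = 763/2520 ≈ 0.302778.
Pooled p̂ = (1551+763)/(4780+2520) = 2314/7300 = 0.316986.
SE = √(p̂(1−p̂)(1/n₁+1/n₂)) = √(0.316986·0.683014·0.00060603) = √(0.000131209) = 0.011455.
z = (0.324477 − 0.302778)/0.011455 = 0.021699/0.011455 = 1.894.
Two-sided p-value ≈ 2·Φ(−1.894) = 0.0582. With α = 0.01, fail to reject H₀.

z = 1.894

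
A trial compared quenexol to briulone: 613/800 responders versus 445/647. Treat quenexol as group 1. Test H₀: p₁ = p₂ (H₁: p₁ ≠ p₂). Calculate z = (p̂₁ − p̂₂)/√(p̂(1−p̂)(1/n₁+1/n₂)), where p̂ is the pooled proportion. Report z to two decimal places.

z = 3.35

p̂₁ = 613/800 ≈ 0.7662, p̂₂ = 445/647 ≈ 0.6878.
Pooled p̂ = (613+445)/(800+647) = 1058/1447 = 0.7312.
SE = √(0.196561 × 0.0027956) = 0.0234.
z = (0.7662 − 0.6878)/0.0234 = 0.0784/0.0234 = 3.35.
Two-sided p-value ≈ 2·Φ(−3.347) = 0.0008.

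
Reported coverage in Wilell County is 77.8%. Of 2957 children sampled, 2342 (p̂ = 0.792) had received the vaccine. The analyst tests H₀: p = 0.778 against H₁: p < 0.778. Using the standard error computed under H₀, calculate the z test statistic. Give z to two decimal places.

z = 1.83

p̂ = 2342/2957 = 0.792019.
SE = √(p₀(1−p₀)/n) = √(0.17272/2957) = 0.007643.
z = (0.792019 − 0.778)/0.007643 = 0.014019/0.007643 = 1.83.
p-value = P(Z < 1.834) ≈ 0.9667.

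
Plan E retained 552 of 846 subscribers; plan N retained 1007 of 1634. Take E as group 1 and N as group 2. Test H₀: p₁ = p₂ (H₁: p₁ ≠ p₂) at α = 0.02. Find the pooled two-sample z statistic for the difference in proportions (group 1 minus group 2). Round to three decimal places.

z = 1.769

p̂₁ = 552/846 = 0.652482, p̂₂ = 1007/1634 = 0.616279.
Pooled p̂ = (552+1007)/(846+1634) = 1559/2480 = 0.628629.
SE = √(0.233455 × 0.00179403) = 0.020465.
z = (0.652482 − 0.616279)/0.020465 = 0.036203/0.020465 = 1.769.
p-value = 2·P(Z > 1.769) ≈ 0.0769. With α = 0.02, fail to reject H₀.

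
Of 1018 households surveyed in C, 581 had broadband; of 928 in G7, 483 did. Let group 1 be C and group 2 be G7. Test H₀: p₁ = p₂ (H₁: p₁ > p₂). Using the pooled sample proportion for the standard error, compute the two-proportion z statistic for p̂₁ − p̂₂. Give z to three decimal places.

p̂₁ = 581/1018 = 0.570727, p̂₂ = 483/928 = 0.520474.
Pooled p̂ = (581+483)/(1018+928) = 1064/1946 = 0.546763.
SE = √(p̂(1−p̂)(1/n₁+1/n₂)) = √(0.546763·0.453237·0.0020599) = √(0.000510472) = 0.022594.
z = (0.570727 − 0.520474)/0.022594 = 0.050253/0.022594 = 2.224.

z = 2.224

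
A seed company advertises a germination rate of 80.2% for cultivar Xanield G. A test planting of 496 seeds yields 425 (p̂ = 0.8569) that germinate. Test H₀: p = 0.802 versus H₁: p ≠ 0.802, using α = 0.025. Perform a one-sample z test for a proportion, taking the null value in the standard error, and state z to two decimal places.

p̂ = 425/496 = 0.8569.
Under H₀, SE = √(0.802·0.198/496) = √(0.000320153) = 0.0179.
z = (0.8569 − 0.802)/0.0179 = 0.0549/0.0179 = 3.07.
Two-sided p-value ≈ 2·Φ(−3.066) = 0.0022; since p < α = 0.025, reject H₀.

z = 3.07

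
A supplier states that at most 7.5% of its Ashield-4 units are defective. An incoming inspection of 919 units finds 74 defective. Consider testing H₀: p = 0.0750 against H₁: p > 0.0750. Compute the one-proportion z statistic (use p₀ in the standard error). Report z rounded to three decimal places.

z = 0.636

p̂ = 74/919 = 0.080522.
SE = √(p₀(1−p₀)/n) = √(0.069375/919) = 0.008688.
z = (0.080522 − 0.075)/0.008688 = 0.005522/0.008688 = 0.636.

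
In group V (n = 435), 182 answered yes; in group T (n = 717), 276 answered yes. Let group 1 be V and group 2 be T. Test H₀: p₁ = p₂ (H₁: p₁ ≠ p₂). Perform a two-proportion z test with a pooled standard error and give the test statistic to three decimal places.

z = 1.125

p̂₁ = 182/435 ≈ 0.41839, p̂₂ = 276/717 ≈ 0.38494.
Pooled p̂ = (182+276)/(435+717) = 458/1152 = 0.39757.
SE = √(0.239508 × 0.00369355) = 0.02974.
z = (0.41839 − 0.38494)/0.02974 = 0.03345/0.02974 = 1.125.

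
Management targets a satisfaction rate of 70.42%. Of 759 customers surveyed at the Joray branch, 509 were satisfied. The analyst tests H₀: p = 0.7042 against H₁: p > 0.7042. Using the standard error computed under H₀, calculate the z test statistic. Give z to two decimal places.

p̂ = 509/759 ≈ 0.67062.
SE = √(p₀(1−p₀)/n) = √(0.2083/759) = 0.01657.
z = (0.67062 − 0.7042)/0.01657 = -0.03358/0.01657 = -2.03.
p-value = P(Z > -2.027) ≈ 0.9787.

z = -2.03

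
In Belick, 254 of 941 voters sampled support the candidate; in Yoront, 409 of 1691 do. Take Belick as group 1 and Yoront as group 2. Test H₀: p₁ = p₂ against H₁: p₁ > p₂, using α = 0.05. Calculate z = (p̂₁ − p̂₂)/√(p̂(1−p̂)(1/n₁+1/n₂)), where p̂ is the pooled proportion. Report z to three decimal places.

z = 1.589

p̂₁ = 254/941 ≈ 0.26993, p̂₂ = 409/1691 ≈ 0.24187.
Pooled p̂ = (254+409)/(941+1691) = 663/2632 = 0.25190.
SE = √(0.188446 × 0.00165407) = 0.01766.
z = (0.26993 − 0.24187)/0.01766 = 0.02806/0.01766 = 1.589.
p-value = P(Z > 1.589) ≈ 0.0560, so at α = 0.05 we fail to reject H₀.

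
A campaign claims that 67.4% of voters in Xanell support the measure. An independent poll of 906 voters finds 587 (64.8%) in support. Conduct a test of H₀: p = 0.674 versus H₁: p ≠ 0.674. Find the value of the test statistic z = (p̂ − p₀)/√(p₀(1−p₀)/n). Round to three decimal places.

z = -1.676

p̂ = 587/906 = 0.64790.
Standard error under H₀: √(0.674×0.326/906) = 0.01557.
z = (0.64790 − 0.674)/0.01557 = -0.02610/0.01557 = -1.676.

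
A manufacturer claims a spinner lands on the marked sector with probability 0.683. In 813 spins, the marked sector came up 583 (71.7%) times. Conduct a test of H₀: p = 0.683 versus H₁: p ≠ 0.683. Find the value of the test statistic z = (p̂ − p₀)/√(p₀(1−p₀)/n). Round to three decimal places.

p̂ = 583/813 ≈ 0.71710.
Standard error under H₀: √(0.683×0.317/813) = 0.01632.
z = (0.71710 − 0.683)/0.01632 = 0.03410/0.01632 = 2.089.
p-value = 2·P(Z > 2.089) ≈ 0.0367.

z = 2.089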